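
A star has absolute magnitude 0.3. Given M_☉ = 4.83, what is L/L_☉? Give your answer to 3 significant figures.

M − M_☉ = 0.3 − 4.83 = -4.530
L/L_☉ = 10^(−0.4 (M − M_☉)) = 10^1.812 = 64.86

L/L_☉ ≈ 64.9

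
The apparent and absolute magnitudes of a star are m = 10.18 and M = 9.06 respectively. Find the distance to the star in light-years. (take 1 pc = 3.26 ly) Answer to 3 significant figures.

μ = m − M = 1.120
m − M = 5 log₁₀ d − 5
log₁₀ d = (m − M)/5 + 1 = 1.2240
d = 10^1.2240 = 16.75 pc
= 54.60 ly

d ≈ 54.6 ly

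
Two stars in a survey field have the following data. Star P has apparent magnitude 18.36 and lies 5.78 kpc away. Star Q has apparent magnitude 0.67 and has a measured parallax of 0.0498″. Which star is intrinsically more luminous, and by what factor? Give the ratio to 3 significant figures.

Star Q is more luminous, by a factor of 144.

Star P: d = 5.78 kpc = 5780 pc
Star P: M = m − 5 log₁₀ d + 5 = 18.36 − 5·3.7619 + 5 = 4.550
Star Q: d = 1/p = 1/0.0498″ = 20.08 pc
Star Q: M = m − 5 log₁₀ d + 5 = 0.67 − 5·1.3028 + 5 = -0.844
ΔM = M_P − M_Q = 4.550 − (-0.844) = 5.394; smaller M is more luminous → Star Q.
L ratio = 10^(0.4 |ΔM|) = 10^2.158 = 143.8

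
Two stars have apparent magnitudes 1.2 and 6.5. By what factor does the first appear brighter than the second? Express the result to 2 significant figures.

Magnitude difference = -5.3
Flux ratio = 10^(−0.4 Δm) = 10^(−0.4 × -5.3) = 10^2.120 = 131.8

130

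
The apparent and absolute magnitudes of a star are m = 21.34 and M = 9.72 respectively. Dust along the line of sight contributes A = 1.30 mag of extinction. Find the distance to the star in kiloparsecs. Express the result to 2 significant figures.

d ≈ 1.2 kpc

m − M = 5 log₁₀(d/10 pc) + A  ⇒  21.34 − (9.72) − 1.30 = 5 log₁₀(d/10)
10.320 = 5 log₁₀(d/10)
log₁₀ d = (m − M − A)/5 + 1 = 3.0640
d = 10^3.0640 = 1159 pc
= 1.159 kpc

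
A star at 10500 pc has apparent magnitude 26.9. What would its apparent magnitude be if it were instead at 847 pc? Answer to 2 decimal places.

m ≈ 21.43

Flux ∝ 1/d², so Δm = 5 log₁₀(d₂/d₁) = 5 log₁₀(847/10500) = -5.467
m₂ = m₁ + Δm = 26.9 + (-5.467) = 21.433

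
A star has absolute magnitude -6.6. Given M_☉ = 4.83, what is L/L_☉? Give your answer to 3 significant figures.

M − M_☉ = -6.6 − 4.83 = -11.430
L/L_☉ = 10^(−0.4 (M − M_☉)) = 10^4.572 = 37330

L/L_☉ ≈ 37300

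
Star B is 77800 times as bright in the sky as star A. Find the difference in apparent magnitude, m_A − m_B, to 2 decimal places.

m_A − m_B ≈ 12.23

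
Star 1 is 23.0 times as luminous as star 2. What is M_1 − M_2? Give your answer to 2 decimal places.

M_1 − M_2 ≈ -3.40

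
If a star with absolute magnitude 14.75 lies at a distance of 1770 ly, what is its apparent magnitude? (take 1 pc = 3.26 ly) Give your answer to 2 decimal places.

d = 1770 ly / 3.26 = 542.9 pc
m = M + 5 log₁₀ d − 5 = 14.75 + 5·2.7348 − 5 = 23.424

m ≈ 23.42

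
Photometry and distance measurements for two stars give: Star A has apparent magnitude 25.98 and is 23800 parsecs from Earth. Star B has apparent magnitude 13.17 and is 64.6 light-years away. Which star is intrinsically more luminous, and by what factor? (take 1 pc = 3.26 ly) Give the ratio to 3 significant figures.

Star A is more luminous, by a factor of 10.8.

Star A: M = m − 5 log₁₀ d + 5 = 25.98 − 5·4.3766 + 5 = 9.097
Star B: d = 64.6 ly / 3.26 = 19.82 pc
Star B: M = m − 5 log₁₀ d + 5 = 13.17 − 5·1.2970 + 5 = 11.685
ΔM = M_A − M_B = 9.097 − (11.685) = -2.588; smaller M is more luminous → Star A.
L ratio = 10^(0.4 |ΔM|) = 10^1.035 = 10.84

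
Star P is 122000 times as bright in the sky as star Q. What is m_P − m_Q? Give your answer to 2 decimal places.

m_P − m_Q ≈ -12.72

Pogson: Δm = −2.5 log₁₀(ratio) = −2.5 log₁₀(122000) = −2.5 × 5.0864 = -12.716
Star P is brighter, so it has the smaller magnitude: the difference is negative.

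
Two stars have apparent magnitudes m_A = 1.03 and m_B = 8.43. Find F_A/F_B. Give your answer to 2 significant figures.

F_A/F_B ≈ 910

Δm = 1.03 − (8.43) = -7.40
Flux ratio = 10^(−0.4 Δm) = 10^(−0.4 × -7.40) = 10^2.960 = 912.0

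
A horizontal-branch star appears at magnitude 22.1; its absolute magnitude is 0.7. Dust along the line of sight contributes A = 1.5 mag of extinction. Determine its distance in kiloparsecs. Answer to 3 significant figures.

m − M = 5 log₁₀(d/10 pc) + A  ⇒  22.1 − (0.7) − 1.5 = 5 log₁₀(d/10)
19.900 = 5 log₁₀(d/10)
log₁₀ d = (m − M − A)/5 + 1 = 4.9800
d = 10^4.9800 = 95500 pc
= 95.50 kpc

d ≈ 95.5 kpc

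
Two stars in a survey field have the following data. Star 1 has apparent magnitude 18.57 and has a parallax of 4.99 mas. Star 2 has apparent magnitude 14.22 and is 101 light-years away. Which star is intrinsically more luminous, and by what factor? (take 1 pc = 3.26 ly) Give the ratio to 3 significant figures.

Star 2 is more luminous, by a factor of 1.31.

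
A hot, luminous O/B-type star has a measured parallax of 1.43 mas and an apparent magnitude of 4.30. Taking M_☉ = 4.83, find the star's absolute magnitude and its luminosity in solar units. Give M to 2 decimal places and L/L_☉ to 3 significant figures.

d = 1/p = 1000/1.43 mas = 699.3 pc
M = m − 5 log₁₀ d + 5 = 4.30 − 5·2.8447 + 5 = -4.923
M − M_☉ = -4.923 − 4.83 = -9.753
L/L_☉ = 10^(−0.4 × -9.753) = 7968

M ≈ -4.92; L/L_☉ ≈ 7970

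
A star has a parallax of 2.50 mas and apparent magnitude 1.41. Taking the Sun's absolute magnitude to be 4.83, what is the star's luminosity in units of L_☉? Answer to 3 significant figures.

d = 1/p = 1000/2.50 mas = 400.0 pc
M = m − 5 log₁₀ d + 5 = 1.41 − 5·2.6021 + 5 = -6.600
M − M_☉ = -6.600 − 4.83 = -11.430
L/L_☉ = 10^(−0.4 × -11.430) = 37340

L/L_☉ ≈ 37300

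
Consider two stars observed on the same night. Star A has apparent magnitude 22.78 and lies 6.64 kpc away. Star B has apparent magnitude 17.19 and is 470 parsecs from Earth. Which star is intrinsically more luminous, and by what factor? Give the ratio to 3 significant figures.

Star A is more luminous, by a factor of 1.16.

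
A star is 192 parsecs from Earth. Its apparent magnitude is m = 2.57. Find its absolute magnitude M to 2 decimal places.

M ≈ -3.85

5 log₁₀(d/10 pc) = 5 log₁₀(192.0) − 5 = 6.417
M = m − 5 log₁₀(d/10) = 2.57 − 6.417 = -3.847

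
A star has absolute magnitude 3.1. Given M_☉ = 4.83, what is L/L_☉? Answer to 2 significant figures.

L/L_☉ ≈ 4.9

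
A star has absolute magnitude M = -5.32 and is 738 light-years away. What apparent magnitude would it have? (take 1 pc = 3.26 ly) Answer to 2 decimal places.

m ≈ 1.45

d = 738 ly / 3.26 = 226.4 pc
m = M + 5 log₁₀ d − 5 = -5.32 + 5·2.3548 − 5 = 1.454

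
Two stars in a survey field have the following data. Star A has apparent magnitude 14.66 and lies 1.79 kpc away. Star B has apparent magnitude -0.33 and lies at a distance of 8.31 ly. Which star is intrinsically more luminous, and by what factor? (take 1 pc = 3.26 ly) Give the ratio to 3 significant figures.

Star A: d = 1.79 kpc = 1790 pc
Star A: M = m − 5 log₁₀ d + 5 = 14.66 − 5·3.2529 + 5 = 3.396
Star B: d = 8.31 ly / 3.26 = 2.549 pc
Star B: M = m − 5 log₁₀ d + 5 = -0.33 − 5·0.4064 + 5 = 2.638
ΔM = M_A − M_B = 3.396 − (2.638) = 0.758; smaller M is more luminous → Star B.
L ratio = 10^(0.4 |ΔM|) = 10^0.303 = 2.009

Star B is more luminous, by a factor of 2.01.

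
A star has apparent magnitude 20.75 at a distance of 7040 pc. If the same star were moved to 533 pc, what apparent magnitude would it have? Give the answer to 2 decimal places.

m ≈ 15.15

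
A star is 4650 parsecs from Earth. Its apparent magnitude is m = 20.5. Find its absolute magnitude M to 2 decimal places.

M ≈ 7.16

5 log₁₀(d/10 pc) = 5 log₁₀(4650) − 5 = 13.337
M = m − 5 log₁₀(d/10) = 20.5 − 13.337 = 7.163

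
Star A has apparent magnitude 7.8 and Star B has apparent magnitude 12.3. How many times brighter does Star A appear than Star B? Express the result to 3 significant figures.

63.1

Δm = 7.8 − (12.3) = -4.5
Flux ratio = 10^(−0.4 Δm) = 10^(−0.4 × -4.5) = 10^1.800 = 63.10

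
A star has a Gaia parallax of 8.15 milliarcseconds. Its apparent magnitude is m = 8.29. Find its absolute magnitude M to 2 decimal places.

M ≈ 2.85

p = 8.15 mas = 8.15×10^-3″ → d = 1/p = 122.7 pc
5 log₁₀(d/10 pc) = 5 log₁₀(122.7) − 5 = 5.444
M = m − 5 log₁₀(d/10) = 8.29 − 5.444 = 2.846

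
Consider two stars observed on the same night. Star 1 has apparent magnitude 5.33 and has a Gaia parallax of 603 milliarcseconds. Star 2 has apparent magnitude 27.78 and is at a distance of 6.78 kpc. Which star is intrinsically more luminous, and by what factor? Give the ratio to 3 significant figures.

Star 1: p = 603 mas = 0.603″ → d = 1/p = 1.658 pc
Star 1: M = m − 5 log₁₀ d + 5 = 5.33 − 5·0.2197 + 5 = 9.232
Star 2: d = 6.78 kpc = 6780 pc
Star 2: M = m − 5 log₁₀ d + 5 = 27.78 − 5·3.8312 + 5 = 13.624
ΔM = M_1 − M_2 = 9.232 − (13.624) = -4.392; smaller M is more luminous → Star 1.
L ratio = 10^(0.4 |ΔM|) = 10^1.757 = 57.14

Star 1 is more luminous, by a factor of 57.1.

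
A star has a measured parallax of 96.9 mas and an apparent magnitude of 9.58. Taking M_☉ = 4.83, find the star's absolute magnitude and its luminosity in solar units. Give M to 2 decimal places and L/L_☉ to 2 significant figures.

d = 1/p = 1000/96.9 mas = 10.32 pc
M = m − 5 log₁₀ d + 5 = 9.58 − 5·1.0137 + 5 = 9.512
M − M_☉ = 9.512 − 4.83 = 4.682
L/L_☉ = 10^(−0.4 × 4.682) = 0.01341

M ≈ 9.51; L/L_☉ ≈ 0.013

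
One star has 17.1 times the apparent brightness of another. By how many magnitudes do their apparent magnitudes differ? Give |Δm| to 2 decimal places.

|Δm| ≈ 3.08

Pogson: Δm = −2.5 log₁₀(ratio) = −2.5 log₁₀(17.1) = −2.5 × 1.2330 = -3.082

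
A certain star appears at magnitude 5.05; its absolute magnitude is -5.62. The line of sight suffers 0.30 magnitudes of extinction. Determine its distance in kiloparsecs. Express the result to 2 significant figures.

d ≈ 1.2 kpc

m − M = 5 log₁₀(d/10 pc) + A  ⇒  5.05 − (-5.62) − 0.30 = 5 log₁₀(d/10)
10.370 = 5 log₁₀(d/10)
log₁₀ d = (m − M − A)/5 + 1 = 3.0740
d = 10^3.0740 = 1186 pc
= 1.186 kpc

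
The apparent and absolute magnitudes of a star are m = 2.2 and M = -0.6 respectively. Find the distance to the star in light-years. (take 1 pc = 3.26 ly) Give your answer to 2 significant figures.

d ≈ 120 ly

μ = m − M = 2.800
m − M = 5 log₁₀ d − 5
log₁₀ d = (m − M)/5 + 1 = 1.5600
d = 10^1.5600 = 36.31 pc
= 118.4 ly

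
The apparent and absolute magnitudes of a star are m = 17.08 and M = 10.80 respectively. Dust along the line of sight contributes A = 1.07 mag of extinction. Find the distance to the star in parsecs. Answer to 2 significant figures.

d ≈ 110 pc

m − M = 5 log₁₀(d/10 pc) + A  ⇒  17.08 − (10.80) − 1.07 = 5 log₁₀(d/10)
5.210 = 5 log₁₀(d/10)
log₁₀ d = (m − M − A)/5 + 1 = 2.0420
d = 10^2.0420 = 110.2 pc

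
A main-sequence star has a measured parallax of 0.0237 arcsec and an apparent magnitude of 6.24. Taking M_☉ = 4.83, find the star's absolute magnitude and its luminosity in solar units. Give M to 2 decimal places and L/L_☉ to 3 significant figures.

M ≈ 3.11; L/L_☉ ≈ 4.86

d = 1/p = 1/0.0237″ = 42.19 pc
M = m − 5 log₁₀ d + 5 = 6.24 − 5·1.6253 + 5 = 3.114
M − M_☉ = 3.114 − 4.83 = -1.716
L/L_☉ = 10^(−0.4 × -1.716) = 4.859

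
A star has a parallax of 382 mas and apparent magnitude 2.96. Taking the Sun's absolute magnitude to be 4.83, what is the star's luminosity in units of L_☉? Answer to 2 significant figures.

d = 1/p = 1000/382 mas = 2.618 pc
M = m − 5 log₁₀ d + 5 = 2.96 − 5·0.4179 + 5 = 5.870
M − M_☉ = 5.870 − 4.83 = 1.040
L/L_☉ = 10^(−0.4 × 1.040) = 0.3836

L/L_☉ ≈ 0.38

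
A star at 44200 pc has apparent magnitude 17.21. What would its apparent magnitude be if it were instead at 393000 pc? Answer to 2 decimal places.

m ≈ 21.95

Flux ∝ 1/d², so Δm = 5 log₁₀(d₂/d₁) = 5 log₁₀(393000/44200) = 4.745
m₂ = m₁ + Δm = 17.21 + (4.745) = 21.955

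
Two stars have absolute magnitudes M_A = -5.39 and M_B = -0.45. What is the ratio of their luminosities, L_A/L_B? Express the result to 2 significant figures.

L_A/L_B ≈ 95

ΔM = M_A − M_B = -4.94
L_A/L_B = 10^(−0.4 ΔM) = 10^1.976 = 94.62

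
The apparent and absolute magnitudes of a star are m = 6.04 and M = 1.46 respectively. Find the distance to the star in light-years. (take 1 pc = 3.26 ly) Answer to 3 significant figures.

d ≈ 269 ly

μ = m − M = 4.580
m − M = 5 log₁₀ d − 5
log₁₀ d = (m − M)/5 + 1 = 1.9160
d = 10^1.9160 = 82.41 pc
= 268.7 ly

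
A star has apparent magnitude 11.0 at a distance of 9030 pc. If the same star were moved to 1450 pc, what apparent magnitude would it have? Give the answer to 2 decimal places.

m ≈ 7.03

Flux ∝ 1/d², so Δm = 5 log₁₀(d₂/d₁) = 5 log₁₀(1450/9030) = -3.972
m₂ = m₁ + Δm = 11.0 + (-3.972) = 7.028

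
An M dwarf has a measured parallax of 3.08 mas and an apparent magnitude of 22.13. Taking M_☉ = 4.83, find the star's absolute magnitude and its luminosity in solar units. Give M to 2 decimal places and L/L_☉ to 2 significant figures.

M ≈ 14.57; L/L_☉ ≈ 1.3×10^-4

d = 1/p = 1000/3.08 mas = 324.7 pc
M = m − 5 log₁₀ d + 5 = 22.13 − 5·2.5114 + 5 = 14.573
M − M_☉ = 14.573 − 4.83 = 9.743
L/L_☉ = 10^(−0.4 × 9.743) = 1.267×10^-4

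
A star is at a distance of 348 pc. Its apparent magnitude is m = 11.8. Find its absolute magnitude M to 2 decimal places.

M ≈ 4.09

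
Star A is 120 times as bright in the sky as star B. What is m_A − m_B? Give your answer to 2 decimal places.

Pogson: Δm = −2.5 log₁₀(ratio) = −2.5 log₁₀(120) = −2.5 × 2.0792 = -5.198
Star A is brighter, so it has the smaller magnitude: the difference is negative.

m_A − m_B ≈ -5.20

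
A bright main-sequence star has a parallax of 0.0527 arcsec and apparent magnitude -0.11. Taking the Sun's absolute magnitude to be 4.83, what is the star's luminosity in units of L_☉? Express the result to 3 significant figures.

L/L_☉ ≈ 341

d = 1/p = 1/0.0527″ = 18.98 pc
M = m − 5 log₁₀ d + 5 = -0.11 − 5·1.2782 + 5 = -1.501
M − M_☉ = -1.501 − 4.83 = -6.331
L/L_☉ = 10^(−0.4 × -6.331) = 340.7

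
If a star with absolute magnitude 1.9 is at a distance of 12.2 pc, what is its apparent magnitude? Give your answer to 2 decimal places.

m ≈ 2.33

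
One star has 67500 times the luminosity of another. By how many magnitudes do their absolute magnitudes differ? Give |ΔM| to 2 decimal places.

Pogson: ΔM = −2.5 log₁₀(ratio) = −2.5 log₁₀(67500) = −2.5 × 4.8293 = -12.073

|ΔM| ≈ 12.07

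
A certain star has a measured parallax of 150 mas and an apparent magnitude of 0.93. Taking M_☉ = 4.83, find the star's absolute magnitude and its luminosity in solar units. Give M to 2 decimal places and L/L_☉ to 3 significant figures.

d = 1/p = 1000/150 mas = 6.667 pc
M = m − 5 log₁₀ d + 5 = 0.93 − 5·0.8239 + 5 = 1.810
M − M_☉ = 1.810 − 4.83 = -3.020
L/L_☉ = 10^(−0.4 × -3.020) = 16.14

M ≈ 1.81; L/L_☉ ≈ 16.1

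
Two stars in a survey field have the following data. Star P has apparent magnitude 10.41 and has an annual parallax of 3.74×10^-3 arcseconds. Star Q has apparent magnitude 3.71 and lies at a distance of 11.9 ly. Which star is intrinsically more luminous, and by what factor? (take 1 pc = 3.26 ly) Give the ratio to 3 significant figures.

Star P is more luminous, by a factor of 11.2.

Star P: d = 1/p = 1/3.74×10^-3″ = 267.4 pc
Star P: M = m − 5 log₁₀ d + 5 = 10.41 − 5·2.4271 + 5 = 3.274
Star Q: d = 11.9 ly / 3.26 = 3.650 pc
Star Q: M = m − 5 log₁₀ d + 5 = 3.71 − 5·0.5623 + 5 = 5.898
ΔM = M_P − M_Q = 3.274 − (5.898) = -2.624; smaller M is more luminous → Star P.
L ratio = 10^(0.4 |ΔM|) = 10^1.050 = 11.21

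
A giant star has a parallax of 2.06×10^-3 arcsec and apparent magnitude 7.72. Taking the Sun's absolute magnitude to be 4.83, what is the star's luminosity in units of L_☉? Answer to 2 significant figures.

L/L_☉ ≈ 160

d = 1/p = 1/2.06×10^-3″ = 485.4 pc
M = m − 5 log₁₀ d + 5 = 7.72 − 5·2.6861 + 5 = -0.711
M − M_☉ = -0.711 − 4.83 = -5.541
L/L_☉ = 10^(−0.4 × -5.541) = 164.5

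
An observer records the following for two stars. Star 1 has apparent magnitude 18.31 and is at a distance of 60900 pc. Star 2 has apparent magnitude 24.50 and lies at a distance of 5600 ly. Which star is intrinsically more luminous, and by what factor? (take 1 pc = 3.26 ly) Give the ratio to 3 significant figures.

Star 1 is more luminous, by a factor of 376000.

Star 1: M = m − 5 log₁₀ d + 5 = 18.31 − 5·4.7846 + 5 = -0.613
Star 2: d = 5600 ly / 3.26 = 1718 pc
Star 2: M = m − 5 log₁₀ d + 5 = 24.50 − 5·3.2350 + 5 = 13.325
ΔM = M_1 − M_2 = -0.613 − (13.325) = -13.938; smaller M is more luminous → Star 1.
L ratio = 10^(0.4 |ΔM|) = 10^5.575 = 376100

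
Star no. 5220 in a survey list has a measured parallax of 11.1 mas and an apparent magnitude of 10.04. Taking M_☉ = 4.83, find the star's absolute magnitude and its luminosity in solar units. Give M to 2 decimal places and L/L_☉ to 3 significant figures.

M ≈ 5.27; L/L_☉ ≈ 0.669

d = 1/p = 1000/11.1 mas = 90.09 pc
M = m − 5 log₁₀ d + 5 = 10.04 − 5·1.9547 + 5 = 5.267
M − M_☉ = 5.267 − 4.83 = 0.437
L/L_☉ = 10^(−0.4 × 0.437) = 0.6689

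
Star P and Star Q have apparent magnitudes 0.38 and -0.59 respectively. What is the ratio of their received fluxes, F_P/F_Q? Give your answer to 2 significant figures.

F_P/F_Q ≈ 0.41

Δm = 0.38 − (-0.59) = 0.97
Flux ratio = 10^(−0.4 Δm) = 10^(−0.4 × 0.97) = 10^-0.388 = 0.4093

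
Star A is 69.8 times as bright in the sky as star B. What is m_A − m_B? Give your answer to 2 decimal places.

m_A − m_B ≈ -4.61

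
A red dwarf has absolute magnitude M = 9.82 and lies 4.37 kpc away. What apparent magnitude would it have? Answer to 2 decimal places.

d = 4.37 kpc = 4370 pc
m = M + 5 log₁₀ d − 5 = 9.82 + 5·3.6405 − 5 = 23.022

m ≈ 23.02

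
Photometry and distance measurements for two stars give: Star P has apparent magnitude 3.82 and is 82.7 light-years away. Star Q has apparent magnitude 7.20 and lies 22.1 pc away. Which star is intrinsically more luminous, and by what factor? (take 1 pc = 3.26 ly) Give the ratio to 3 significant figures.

Star P is more luminous, by a factor of 29.6.

Star P: d = 82.7 ly / 3.26 = 25.37 pc
Star P: M = m − 5 log₁₀ d + 5 = 3.82 − 5·1.4043 + 5 = 1.799
Star Q: M = m − 5 log₁₀ d + 5 = 7.20 − 5·1.3444 + 5 = 5.478
ΔM = M_P − M_Q = 1.799 − (5.478) = -3.679; smaller M is more luminous → Star P.
L ratio = 10^(0.4 |ΔM|) = 10^1.472 = 29.63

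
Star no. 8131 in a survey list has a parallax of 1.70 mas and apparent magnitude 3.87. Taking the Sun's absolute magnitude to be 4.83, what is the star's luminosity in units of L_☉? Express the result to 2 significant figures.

L/L_☉ ≈ 8400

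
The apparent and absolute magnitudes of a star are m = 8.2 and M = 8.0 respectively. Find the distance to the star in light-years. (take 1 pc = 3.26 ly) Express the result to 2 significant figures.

Distance modulus: m − M = 8.2 − (8.0) = 0.200
m − M = 5 log₁₀ d − 5
log₁₀ d = (m − M)/5 + 1 = 1.0400
d = 10^1.0400 = 10.96 pc
= 35.75 ly

d ≈ 36 ly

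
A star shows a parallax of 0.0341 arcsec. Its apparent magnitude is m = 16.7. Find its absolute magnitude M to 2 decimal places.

d = 1/p = 1/0.0341″ = 29.33 pc
5 log₁₀(d/10 pc) = 5 log₁₀(29.33) − 5 = 2.336
M = m − 5 log₁₀(d/10) = 16.7 − 2.336 = 14.364

M ≈ 14.36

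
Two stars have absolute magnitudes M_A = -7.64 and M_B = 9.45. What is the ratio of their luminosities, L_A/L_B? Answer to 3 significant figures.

L_A/L_B ≈ 6.85×10^6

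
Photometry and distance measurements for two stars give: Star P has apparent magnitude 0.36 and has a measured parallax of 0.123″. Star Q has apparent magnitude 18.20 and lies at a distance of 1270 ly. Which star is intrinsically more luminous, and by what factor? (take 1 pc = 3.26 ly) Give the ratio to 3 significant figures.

Star P: d = 1/p = 1/0.123″ = 8.130 pc
Star P: M = m − 5 log₁₀ d + 5 = 0.36 − 5·0.9101 + 5 = 0.810
Star Q: d = 1270 ly / 3.26 = 389.6 pc
Star Q: M = m − 5 log₁₀ d + 5 = 18.20 − 5·2.5906 + 5 = 10.247
ΔM = M_P − M_Q = 0.810 − (10.247) = -9.438; smaller M is more luminous → Star P.
L ratio = 10^(0.4 |ΔM|) = 10^3.775 = 5957

Star P is more luminous, by a factor of 5960.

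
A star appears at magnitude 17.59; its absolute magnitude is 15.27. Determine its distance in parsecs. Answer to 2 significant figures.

Distance modulus: m − M = 17.59 − (15.27) = 2.320
m − M = 5 log₁₀ d − 5
log₁₀ d = (m − M)/5 + 1 = 1.4640
d = 10^1.4640 = 29.11 pc

d ≈ 29 pc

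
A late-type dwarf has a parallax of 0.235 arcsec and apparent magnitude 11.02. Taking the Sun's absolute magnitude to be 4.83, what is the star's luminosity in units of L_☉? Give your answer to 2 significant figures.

d = 1/p = 1/0.235″ = 4.255 pc
M = m − 5 log₁₀ d + 5 = 11.02 − 5·0.6289 + 5 = 12.875
M − M_☉ = 12.875 − 4.83 = 8.045
L/L_☉ = 10^(−0.4 × 8.045) = 6.052×10^-4

L/L_☉ ≈ 6.1×10^-4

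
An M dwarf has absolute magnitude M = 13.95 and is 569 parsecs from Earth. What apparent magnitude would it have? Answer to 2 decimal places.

m ≈ 22.73

m = M + 5 log₁₀ d − 5 = 13.95 + 5·2.7551 − 5 = 22.726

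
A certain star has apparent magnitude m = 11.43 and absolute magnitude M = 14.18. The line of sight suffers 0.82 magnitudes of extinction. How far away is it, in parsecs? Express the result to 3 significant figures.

d ≈ 1.93 pc

m − M = 5 log₁₀(d/10 pc) + A  ⇒  11.43 − (14.18) − 0.82 = 5 log₁₀(d/10)
-3.570 = 5 log₁₀(d/10)
log₁₀ d = (m − M − A)/5 + 1 = 0.2860
d = 10^0.2860 = 1.932 pc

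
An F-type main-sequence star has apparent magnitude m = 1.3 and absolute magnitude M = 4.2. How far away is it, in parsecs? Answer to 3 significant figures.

μ = m − M = -2.900
m − M = 5 log₁₀ d − 5
log₁₀ d = (m − M)/5 + 1 = 0.4200
d = 10^0.4200 = 2.630 pc

d ≈ 2.63 pc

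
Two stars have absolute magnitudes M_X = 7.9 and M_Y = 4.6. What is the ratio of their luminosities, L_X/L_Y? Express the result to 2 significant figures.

ΔM = M_X − M_Y = 3.3
L_X/L_Y = 10^(−0.4 ΔM) = 10^-1.320 = 0.04786

L_X/L_Y ≈ 0.048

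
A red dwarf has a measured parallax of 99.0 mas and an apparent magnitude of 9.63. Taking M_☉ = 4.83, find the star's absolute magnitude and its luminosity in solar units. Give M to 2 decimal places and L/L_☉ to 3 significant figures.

d = 1/p = 1000/99.0 mas = 10.10 pc
M = m − 5 log₁₀ d + 5 = 9.63 − 5·1.0044 + 5 = 9.608
M − M_☉ = 9.608 − 4.83 = 4.778
L/L_☉ = 10^(−0.4 × 4.778) = 0.01227

M ≈ 9.61; L/L_☉ ≈ 0.0123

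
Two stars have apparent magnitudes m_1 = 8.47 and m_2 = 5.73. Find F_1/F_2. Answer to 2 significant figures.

F_1/F_2 ≈ 0.080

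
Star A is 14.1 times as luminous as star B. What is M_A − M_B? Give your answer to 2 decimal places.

M_A − M_B ≈ -2.87

Pogson: ΔM = −2.5 log₁₀(ratio) = −2.5 log₁₀(14.1) = −2.5 × 1.1492 = -2.873
Star A is brighter, so it has the smaller magnitude: the difference is negative.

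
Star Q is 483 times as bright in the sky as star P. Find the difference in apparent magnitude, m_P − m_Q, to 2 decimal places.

Pogson: Δm = −2.5 log₁₀(ratio) = −2.5 log₁₀(483) = −2.5 × 2.6839 = -6.710
Star Q is brighter so has the smaller magnitude: m_P − m_Q is positive.

m_P − m_Q ≈ 6.71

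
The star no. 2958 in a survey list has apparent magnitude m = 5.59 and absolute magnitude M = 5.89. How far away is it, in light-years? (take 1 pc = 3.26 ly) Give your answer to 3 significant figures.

d ≈ 28.4 ly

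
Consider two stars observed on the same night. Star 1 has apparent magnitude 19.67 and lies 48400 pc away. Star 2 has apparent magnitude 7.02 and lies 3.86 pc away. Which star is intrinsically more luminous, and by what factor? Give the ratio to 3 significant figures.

Star 1: M = m − 5 log₁₀ d + 5 = 19.67 − 5·4.6848 + 5 = 1.246
Star 2: M = m − 5 log₁₀ d + 5 = 7.02 − 5·0.5866 + 5 = 9.087
ΔM = M_1 − M_2 = 1.246 − (9.087) = -7.841; smaller M is more luminous → Star 1.
L ratio = 10^(0.4 |ΔM|) = 10^3.137 = 1369

Star 1 is more luminous, by a factor of 1370.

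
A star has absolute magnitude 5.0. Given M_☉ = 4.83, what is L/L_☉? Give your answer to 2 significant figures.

L/L_☉ ≈ 0.86

M − M_☉ = 5.0 − 4.83 = 0.170
L/L_☉ = 10^(−0.4 (M − M_☉)) = 10^-0.068 = 0.8551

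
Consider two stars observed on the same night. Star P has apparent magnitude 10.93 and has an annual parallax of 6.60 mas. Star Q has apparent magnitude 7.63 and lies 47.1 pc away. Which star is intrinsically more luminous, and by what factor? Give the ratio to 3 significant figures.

Star Q is more luminous, by a factor of 2.02.

Star P: p = 6.60 mas = 6.60×10^-3″ → d = 1/p = 151.5 pc
Star P: M = m − 5 log₁₀ d + 5 = 10.93 − 5·2.1805 + 5 = 5.028
Star Q: M = m − 5 log₁₀ d + 5 = 7.63 − 5·1.6730 + 5 = 4.265
ΔM = M_P − M_Q = 5.028 − (4.265) = 0.763; smaller M is more luminous → Star Q.
L ratio = 10^(0.4 |ΔM|) = 10^0.305 = 2.019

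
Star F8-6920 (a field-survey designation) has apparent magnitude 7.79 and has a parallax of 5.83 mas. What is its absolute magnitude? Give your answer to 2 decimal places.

p = 5.83 mas = 5.83×10^-3″ → d = 1/p = 171.5 pc
5 log₁₀(d/10 pc) = 5 log₁₀(171.5) − 5 = 6.172
M = m − 5 log₁₀(d/10) = 7.79 − 6.172 = 1.618

M ≈ 1.62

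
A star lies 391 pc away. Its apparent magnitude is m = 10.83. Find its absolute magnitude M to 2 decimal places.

5 log₁₀(d/10 pc) = 5 log₁₀(391.0) − 5 = 7.961
M = m − 5 log₁₀(d/10) = 10.83 − 7.961 = 2.869

M ≈ 2.87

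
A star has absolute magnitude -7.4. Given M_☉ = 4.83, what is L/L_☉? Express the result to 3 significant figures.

L/L_☉ ≈ 78000

M − M_☉ = -7.4 − 4.83 = -12.230
L/L_☉ = 10^(−0.4 (M − M_☉)) = 10^4.892 = 77980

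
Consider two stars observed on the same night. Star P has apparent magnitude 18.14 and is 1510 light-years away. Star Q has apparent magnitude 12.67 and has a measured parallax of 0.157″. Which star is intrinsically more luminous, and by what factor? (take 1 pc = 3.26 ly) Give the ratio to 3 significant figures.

Star P: d = 1510 ly / 3.26 = 463.2 pc
Star P: M = m − 5 log₁₀ d + 5 = 18.14 − 5·2.6658 + 5 = 9.811
Star Q: d = 1/p = 1/0.157″ = 6.369 pc
Star Q: M = m − 5 log₁₀ d + 5 = 12.67 − 5·0.8041 + 5 = 13.649
ΔM = M_P − M_Q = 9.811 − (13.649) = -3.838; smaller M is more luminous → Star P.
L ratio = 10^(0.4 |ΔM|) = 10^1.535 = 34.30

Star P is more luminous, by a factor of 34.3.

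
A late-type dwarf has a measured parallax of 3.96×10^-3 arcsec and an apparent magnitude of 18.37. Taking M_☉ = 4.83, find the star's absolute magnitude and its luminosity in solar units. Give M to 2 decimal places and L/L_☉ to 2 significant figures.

M ≈ 11.36; L/L_☉ ≈ 2.4×10^-3

d = 1/p = 1/3.96×10^-3″ = 252.5 pc
M = m − 5 log₁₀ d + 5 = 18.37 − 5·2.4023 + 5 = 11.358
M − M_☉ = 11.358 − 4.83 = 6.528
L/L_☉ = 10^(−0.4 × 6.528) = 2.447×10^-3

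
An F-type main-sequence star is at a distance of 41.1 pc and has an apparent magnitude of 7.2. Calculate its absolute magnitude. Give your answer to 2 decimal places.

5 log₁₀(d/10 pc) = 5 log₁₀(41.10) − 5 = 3.069
M = m − 5 log₁₀(d/10) = 7.2 − 3.069 = 4.131

M ≈ 4.13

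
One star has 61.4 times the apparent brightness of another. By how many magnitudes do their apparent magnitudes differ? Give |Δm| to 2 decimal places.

|Δm| ≈ 4.47

Pogson: Δm = −2.5 log₁₀(ratio) = −2.5 log₁₀(61.4) = −2.5 × 1.7882 = -4.470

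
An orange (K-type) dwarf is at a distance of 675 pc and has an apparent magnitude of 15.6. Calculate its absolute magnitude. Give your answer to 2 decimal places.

M ≈ 6.45

5 log₁₀(d/10 pc) = 5 log₁₀(675.0) − 5 = 9.147
M = m − 5 log₁₀(d/10) = 15.6 − 9.147 = 6.453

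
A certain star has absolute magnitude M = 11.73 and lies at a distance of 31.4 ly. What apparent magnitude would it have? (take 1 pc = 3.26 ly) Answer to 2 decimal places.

m ≈ 11.65

d = 31.4 ly / 3.26 = 9.632 pc
m = M + 5 log₁₀ d − 5 = 11.73 + 5·0.9837 − 5 = 11.649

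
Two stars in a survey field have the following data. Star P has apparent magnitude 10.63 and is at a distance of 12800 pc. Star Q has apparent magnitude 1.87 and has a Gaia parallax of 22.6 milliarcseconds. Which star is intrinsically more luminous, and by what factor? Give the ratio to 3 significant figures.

Star P is more luminous, by a factor of 26.2.

Star P: M = m − 5 log₁₀ d + 5 = 10.63 − 5·4.1072 + 5 = -4.906
Star Q: p = 22.6 mas = 0.0226″ → d = 1/p = 44.25 pc
Star Q: M = m − 5 log₁₀ d + 5 = 1.87 − 5·1.6459 + 5 = -1.359
ΔM = M_P − M_Q = -4.906 − (-1.359) = -3.547; smaller M is more luminous → Star P.
L ratio = 10^(0.4 |ΔM|) = 10^1.419 = 26.22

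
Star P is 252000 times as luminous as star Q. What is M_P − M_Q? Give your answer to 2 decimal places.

Pogson: ΔM = −2.5 log₁₀(ratio) = −2.5 log₁₀(252000) = −2.5 × 5.4014 = -13.504
Star P is brighter, so it has the smaller magnitude: the difference is negative.

M_P − M_Q ≈ -13.50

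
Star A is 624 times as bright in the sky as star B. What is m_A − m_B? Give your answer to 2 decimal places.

m_A − m_B ≈ -6.99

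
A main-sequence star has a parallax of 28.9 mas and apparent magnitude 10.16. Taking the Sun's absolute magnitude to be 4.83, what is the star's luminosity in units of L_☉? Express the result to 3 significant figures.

L/L_☉ ≈ 0.0883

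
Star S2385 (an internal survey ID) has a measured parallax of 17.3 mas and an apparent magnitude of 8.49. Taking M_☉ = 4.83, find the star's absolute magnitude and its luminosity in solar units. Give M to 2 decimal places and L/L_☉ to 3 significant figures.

M ≈ 4.68; L/L_☉ ≈ 1.15

d = 1/p = 1000/17.3 mas = 57.80 pc
M = m − 5 log₁₀ d + 5 = 8.49 − 5·1.7620 + 5 = 4.680
M − M_☉ = 4.680 − 4.83 = -0.150
L/L_☉ = 10^(−0.4 × -0.150) = 1.148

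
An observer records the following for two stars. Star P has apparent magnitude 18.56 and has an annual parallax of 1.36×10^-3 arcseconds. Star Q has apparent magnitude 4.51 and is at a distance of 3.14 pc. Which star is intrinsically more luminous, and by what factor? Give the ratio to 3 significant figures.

Star P: d = 1/p = 1/1.36×10^-3″ = 735.3 pc
Star P: M = m − 5 log₁₀ d + 5 = 18.56 − 5·2.8665 + 5 = 9.228
Star Q: M = m − 5 log₁₀ d + 5 = 4.51 − 5·0.4969 + 5 = 7.025
ΔM = M_P − M_Q = 9.228 − (7.025) = 2.202; smaller M is more luminous → Star Q.
L ratio = 10^(0.4 |ΔM|) = 10^0.881 = 7.602

Star Q is more luminous, by a factor of 7.60.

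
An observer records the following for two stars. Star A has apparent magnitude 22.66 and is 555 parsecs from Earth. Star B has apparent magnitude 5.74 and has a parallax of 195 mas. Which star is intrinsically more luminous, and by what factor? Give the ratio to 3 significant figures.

Star B is more luminous, by a factor of 500.

Star A: M = m − 5 log₁₀ d + 5 = 22.66 − 5·2.7443 + 5 = 13.939
Star B: p = 195 mas = 0.195″ → d = 1/p = 5.128 pc
Star B: M = m − 5 log₁₀ d + 5 = 5.74 − 5·0.7100 + 5 = 7.190
ΔM = M_A − M_B = 13.939 − (7.190) = 6.748; smaller M is more luminous → Star B.
L ratio = 10^(0.4 |ΔM|) = 10^2.699 = 500.4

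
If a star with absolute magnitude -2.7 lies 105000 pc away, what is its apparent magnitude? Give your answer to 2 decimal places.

m ≈ 17.41

m = M + 5 log₁₀ d − 5 = -2.7 + 5·5.0212 − 5 = 17.406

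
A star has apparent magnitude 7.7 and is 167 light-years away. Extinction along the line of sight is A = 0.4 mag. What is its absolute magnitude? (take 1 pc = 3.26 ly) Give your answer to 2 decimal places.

d = 167 ly / 3.26 = 51.23 pc
5 log₁₀(d/10 pc) = 5 log₁₀(51.23) − 5 = 3.547
M = m − 5 log₁₀(d/10) − A = 7.7 − 3.547 − 0.4 = 3.753

M ≈ 3.75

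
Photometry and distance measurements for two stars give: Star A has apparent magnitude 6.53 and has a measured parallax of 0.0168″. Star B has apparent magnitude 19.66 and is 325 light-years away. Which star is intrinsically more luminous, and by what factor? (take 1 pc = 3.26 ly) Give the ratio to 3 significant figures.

Star A: d = 1/p = 1/0.0168″ = 59.52 pc
Star A: M = m − 5 log₁₀ d + 5 = 6.53 − 5·1.7747 + 5 = 2.657
Star B: d = 325 ly / 3.26 = 99.69 pc
Star B: M = m − 5 log₁₀ d + 5 = 19.66 − 5·1.9987 + 5 = 14.667
ΔM = M_A − M_B = 2.657 − (14.667) = -12.010; smaller M is more luminous → Star A.
L ratio = 10^(0.4 |ΔM|) = 10^4.804 = 63690

Star A is more luminous, by a factor of 63700.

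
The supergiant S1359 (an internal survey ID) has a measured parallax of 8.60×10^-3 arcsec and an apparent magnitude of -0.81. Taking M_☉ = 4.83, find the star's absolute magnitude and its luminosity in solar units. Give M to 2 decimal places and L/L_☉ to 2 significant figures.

M ≈ -6.14; L/L_☉ ≈ 24000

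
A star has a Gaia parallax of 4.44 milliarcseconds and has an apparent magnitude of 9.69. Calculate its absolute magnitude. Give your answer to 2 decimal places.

p = 4.44 mas = 4.44×10^-3″ → d = 1/p = 225.2 pc
5 log₁₀(d/10 pc) = 5 log₁₀(225.2) − 5 = 6.763
M = m − 5 log₁₀(d/10) = 9.69 − 6.763 = 2.927

M ≈ 2.93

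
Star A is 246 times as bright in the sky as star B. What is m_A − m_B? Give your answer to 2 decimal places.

m_A − m_B ≈ -5.98

Pogson: Δm = −2.5 log₁₀(ratio) = −2.5 log₁₀(246) = −2.5 × 2.3909 = -5.977
Star A is brighter, so it has the smaller magnitude: the difference is negative.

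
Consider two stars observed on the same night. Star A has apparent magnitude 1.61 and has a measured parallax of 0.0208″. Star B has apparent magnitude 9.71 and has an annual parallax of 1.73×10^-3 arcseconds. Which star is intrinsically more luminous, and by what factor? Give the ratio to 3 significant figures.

Star A is more luminous, by a factor of 12.0.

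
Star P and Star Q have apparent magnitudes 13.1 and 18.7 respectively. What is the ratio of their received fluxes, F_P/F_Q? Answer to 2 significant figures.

Magnitude difference = -5.6
Flux ratio = 10^(−0.4 Δm) = 10^(−0.4 × -5.6) = 10^2.240 = 173.8

F_P/F_Q ≈ 170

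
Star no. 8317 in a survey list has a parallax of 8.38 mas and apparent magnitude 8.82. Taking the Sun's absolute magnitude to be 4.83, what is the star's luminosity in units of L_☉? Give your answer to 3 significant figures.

L/L_☉ ≈ 3.61

d = 1/p = 1000/8.38 mas = 119.3 pc
M = m − 5 log₁₀ d + 5 = 8.82 − 5·2.0768 + 5 = 3.436
M − M_☉ = 3.436 − 4.83 = -1.394
L/L_☉ = 10^(−0.4 × -1.394) = 3.610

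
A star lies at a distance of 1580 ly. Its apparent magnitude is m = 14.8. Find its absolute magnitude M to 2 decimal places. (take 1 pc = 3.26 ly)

d = 1580 ly / 3.26 = 484.7 pc
5 log₁₀(d/10 pc) = 5 log₁₀(484.7) − 5 = 8.427
M = m − 5 log₁₀(d/10) = 14.8 − 8.427 = 6.373

M ≈ 6.37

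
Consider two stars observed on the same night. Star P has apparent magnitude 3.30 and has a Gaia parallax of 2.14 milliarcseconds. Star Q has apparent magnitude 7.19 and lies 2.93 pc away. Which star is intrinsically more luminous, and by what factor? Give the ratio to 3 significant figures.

Star P is more luminous, by a factor of 915000.

Star P: p = 2.14 mas = 2.14×10^-3″ → d = 1/p = 467.3 pc
Star P: M = m − 5 log₁₀ d + 5 = 3.30 − 5·2.6696 + 5 = -5.048
Star Q: M = m − 5 log₁₀ d + 5 = 7.19 − 5·0.4669 + 5 = 9.856
ΔM = M_P − M_Q = -5.048 − (9.856) = -14.904; smaller M is more luminous → Star P.
L ratio = 10^(0.4 |ΔM|) = 10^5.961 = 915000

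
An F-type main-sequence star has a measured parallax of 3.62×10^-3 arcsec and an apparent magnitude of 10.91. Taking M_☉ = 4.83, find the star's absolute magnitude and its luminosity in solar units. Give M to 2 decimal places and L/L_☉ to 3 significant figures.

M ≈ 3.70; L/L_☉ ≈ 2.82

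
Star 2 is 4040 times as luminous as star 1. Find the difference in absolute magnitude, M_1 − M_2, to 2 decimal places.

M_1 − M_2 ≈ 9.02

Pogson: ΔM = −2.5 log₁₀(ratio) = −2.5 log₁₀(4040) = −2.5 × 3.6064 = -9.016
Star 2 is brighter so has the smaller magnitude: M_1 − M_2 is positive.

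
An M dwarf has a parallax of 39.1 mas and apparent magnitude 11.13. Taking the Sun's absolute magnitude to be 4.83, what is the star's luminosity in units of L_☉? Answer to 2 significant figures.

L/L_☉ ≈ 0.020

d = 1/p = 1000/39.1 mas = 25.58 pc
M = m − 5 log₁₀ d + 5 = 11.13 − 5·1.4078 + 5 = 9.091
M − M_☉ = 9.091 − 4.83 = 4.261
L/L_☉ = 10^(−0.4 × 4.261) = 0.01975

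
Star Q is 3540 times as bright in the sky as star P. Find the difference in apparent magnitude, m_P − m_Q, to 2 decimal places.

m_P − m_Q ≈ 8.87

Pogson: Δm = −2.5 log₁₀(ratio) = −2.5 log₁₀(3540) = −2.5 × 3.5490 = -8.873
Star Q is brighter so has the smaller magnitude: m_P − m_Q is positive.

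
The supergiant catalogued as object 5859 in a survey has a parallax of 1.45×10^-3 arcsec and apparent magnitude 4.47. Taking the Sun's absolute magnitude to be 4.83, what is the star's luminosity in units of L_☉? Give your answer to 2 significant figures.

d = 1/p = 1/1.45×10^-3″ = 689.7 pc
M = m − 5 log₁₀ d + 5 = 4.47 − 5·2.8386 + 5 = -4.723
M − M_☉ = -4.723 − 4.83 = -9.553
L/L_☉ = 10^(−0.4 × -9.553) = 6626

L/L_☉ ≈ 6600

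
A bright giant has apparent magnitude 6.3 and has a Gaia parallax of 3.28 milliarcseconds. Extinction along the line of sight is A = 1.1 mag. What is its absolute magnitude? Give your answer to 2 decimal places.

M ≈ -2.22

p = 3.28 mas = 3.28×10^-3″ → d = 1/p = 304.9 pc
5 log₁₀(d/10 pc) = 5 log₁₀(304.9) − 5 = 7.421
M = m − 5 log₁₀(d/10) − A = 6.3 − 7.421 − 1.1 = -2.221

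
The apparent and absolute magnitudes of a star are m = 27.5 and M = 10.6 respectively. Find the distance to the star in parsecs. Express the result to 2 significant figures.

μ = m − M = 16.900
m − M = 5 log₁₀ d − 5
log₁₀ d = (m − M)/5 + 1 = 4.3800
d = 10^4.3800 = 23990 pc

d ≈ 24000 pc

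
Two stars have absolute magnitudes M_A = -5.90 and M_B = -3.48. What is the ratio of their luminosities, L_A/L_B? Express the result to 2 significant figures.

L_A/L_B ≈ 9.3

ΔM = M_A − M_B = -2.42
L_A/L_B = 10^(−0.4 ΔM) = 10^0.968 = 9.290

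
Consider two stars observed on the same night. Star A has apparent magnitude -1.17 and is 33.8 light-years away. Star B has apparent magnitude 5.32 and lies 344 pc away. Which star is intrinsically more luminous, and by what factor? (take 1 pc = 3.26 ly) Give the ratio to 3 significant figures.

Star A: d = 33.8 ly / 3.26 = 10.37 pc
Star A: M = m − 5 log₁₀ d + 5 = -1.17 − 5·1.0157 + 5 = -1.248
Star B: M = m − 5 log₁₀ d + 5 = 5.32 − 5·2.5366 + 5 = -2.363
ΔM = M_A − M_B = -1.248 − (-2.363) = 1.114; smaller M is more luminous → Star B.
L ratio = 10^(0.4 |ΔM|) = 10^0.446 = 2.791

Star B is more luminous, by a factor of 2.79.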